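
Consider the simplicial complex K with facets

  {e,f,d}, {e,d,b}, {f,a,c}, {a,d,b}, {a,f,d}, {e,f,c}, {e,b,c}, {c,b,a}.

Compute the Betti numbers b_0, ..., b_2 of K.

b_0 = 1, b_1 = 0, b_2 = 1.

Fix the vertex order a < b < c < d < e < f and write every simplex with vertices in increasing order. Then dim K = 2 and the simplices of K are:

  0-simplices (6): a, b, c, d, e, f
  1-simplices (12): ab, ac, ad, af, bc, bd, be, ce, cf, de, df, ef
  2-simplices (8): abc, abd, acf, adf, bce, bde, cef, def

so the chain groups are C_0 ≅ Z^6, C_1 ≅ Z^12, C_2 ≅ Z^8.

∂_1: C_1 → C_0 sends each edge [p,q] (with p < q) to q − p.
As a 6×12 matrix over Z this has rank 5, with invariant factors (1,1,1,1,1).

The boundary map ∂_2: C_2 → C_1 maps a triangle to the signed sum of its edges. For instance
  ∂def = ef − df + de,
  ∂bde = de − be + bd.
As a 12×8 matrix over Z this has rank 7, with invariant factors (1,1,1,1,1,1,1).

From H_k ≅ ker(∂_k) / im(∂_{k+1}) we obtain:

  H_0: rank C_0 − rank ∂_1 = 6 − 5 = 1, and the invariant factors of ∂_1 are all 1, so H_0 ≅ Z.
  H_1: rank ker ∂_1 − rank ∂_2 = (12 − 5) − 7 = 0, and the invariant factors of ∂_2 are all 1, so H_1 ≅ 0.
  H_2: rank ker ∂_2 − rank ∂_3 = (8 − 7) − 0 = 1, and there is no ∂_3, so H_2 ≅ Z.

Hence the Betti numbers are b_0 = 1, b_1 = 0, b_2 = 1.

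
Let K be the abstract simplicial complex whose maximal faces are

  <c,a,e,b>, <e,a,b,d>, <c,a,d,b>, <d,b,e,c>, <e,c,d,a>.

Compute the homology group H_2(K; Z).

K has 5 vertices, 10 edges, 10 triangles, 5 3-simplices.
rank ∂_2 = 6, rank ∂_3 = 4 ⇒ b_2 = 10 − 6 − 4 = 0; all invariant factors of ∂_3 are 1 so no torsion. So H_2 ≅ 0.

H_2 = 0.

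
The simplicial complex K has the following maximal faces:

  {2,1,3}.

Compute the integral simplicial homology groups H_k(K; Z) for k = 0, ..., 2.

K has 3 vertices, 3 edges, 1 triangle.
rank ∂_0 = 0, rank ∂_1 = 2 ⇒ b_0 = 3 − 0 − 2 = 1; all invariant factors of ∂_1 are 1 so no torsion. So H_0 ≅ Z.
rank ∂_1 = 2, rank ∂_2 = 1 ⇒ b_1 = 3 − 2 − 1 = 0; all invariant factors of ∂_2 are 1 so no torsion. So H_1 ≅ 0.
rank ∂_2 = 1, rank ∂_3 = 0 ⇒ b_2 = 1 − 1 − 0 = 0. So H_2 ≅ 0.

H_0 = Z,  H_1 = 0,  H_2 = 0.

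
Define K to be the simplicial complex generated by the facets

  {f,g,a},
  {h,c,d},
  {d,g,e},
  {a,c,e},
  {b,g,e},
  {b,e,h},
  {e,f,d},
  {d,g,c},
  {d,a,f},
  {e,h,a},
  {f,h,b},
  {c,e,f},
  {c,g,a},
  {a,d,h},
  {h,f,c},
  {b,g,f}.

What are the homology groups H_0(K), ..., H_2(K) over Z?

K has 8 vertices, 24 edges, 16 triangles.
rank ∂_0 = 0, rank ∂_1 = 7 ⇒ b_0 = 8 − 0 − 7 = 1; all invariant factors of ∂_1 are 1 so no torsion. So H_0 ≅ Z.
rank ∂_1 = 7, rank ∂_2 = 15 ⇒ b_1 = 24 − 7 − 15 = 2; all invariant factors of ∂_2 are 1 so no torsion. So H_1 ≅ Z^2.
rank ∂_2 = 15, rank ∂_3 = 0 ⇒ b_2 = 16 − 15 − 0 = 1. So H_2 ≅ Z.

H_0 ≅ Z,  H_1 ≅ Z^2,  H_2 ≅ Z.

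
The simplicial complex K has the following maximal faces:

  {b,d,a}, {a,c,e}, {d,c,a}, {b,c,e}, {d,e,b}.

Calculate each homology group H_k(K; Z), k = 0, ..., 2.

H_0 = Z,  H_1 = Z,  H_2 = 0.

Fix the vertex order a < b < c < d < e and write every simplex with vertices in increasing order. Then dim K = 2 and the simplices of K are:

  0-simplices (5): a, b, c, d, e
  1-simplices (10): ab, ac, ad, ae, bc, bd, be, cd, ce, de
  2-simplices (5): abd, acd, ace, bce, bde

giving chain groups C_0 ≅ Z^5, C_1 ≅ Z^10, C_2 ≅ Z^5.

Boundary ∂_1: C_1 → C_0 maps an edge to its endpoints' difference, ∂[p,q] = q − p. For instance
  ∂bc = c − b.
The resulting 5×10 matrix has rank 4, and its Smith normal form has invariant factors (1,1,1,1).

The boundary map ∂_2: C_2 → C_1 acts by ∂[p,q,r] = [q,r] − [p,r] + [p,q]. For instance
  ∂ace = ce − ae + ac,
  ∂bde = de − be + bd.
The resulting 10×5 matrix has rank 5, and its Smith normal form has invariant factors (1,1,1,1,1).

Now H_k = ker ∂_k / im ∂_{k+1}, so:

  H_0: rank C_0 − rank ∂_1 = 5 − 4 = 1, and the invariant factors of ∂_1 are all 1, so H_0 ≅ Z.
  H_1: rank ker ∂_1 − rank ∂_2 = (10 − 4) − 5 = 1, and the invariant factors of ∂_2 are all 1, so H_1 ≅ Z.
  H_2: rank ker ∂_2 − rank ∂_3 = (5 − 5) − 0 = 0, and there is no ∂_3, so H_2 ≅ 0.

As a check, the Euler characteristic is 5 − 10 + 5 = 0, which agrees with 1 − 1 + 0 = 0.
(K is a triangulation of the Möbius band.)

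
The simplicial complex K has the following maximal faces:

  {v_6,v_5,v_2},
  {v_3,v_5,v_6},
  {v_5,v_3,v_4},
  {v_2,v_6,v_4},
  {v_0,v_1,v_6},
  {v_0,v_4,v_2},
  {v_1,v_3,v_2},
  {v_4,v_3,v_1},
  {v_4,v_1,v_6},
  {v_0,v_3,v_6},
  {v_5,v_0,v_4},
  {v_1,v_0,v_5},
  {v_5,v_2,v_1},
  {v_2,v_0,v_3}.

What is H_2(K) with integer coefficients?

We work with the vertex ordering v_0 < v_1 < v_2 < v_3 < v_4 < v_5 < v_6. The simplices of K, each written with vertices in increasing order, are:

  0-simplices (7): [v_0], [v_1], [v_2], [v_3], [v_4], [v_5], [v_6]
  1-simplices (21): (21 of them)
  2-simplices (14): (14 of them)

so the chain groups are C_0 ≅ Z^7, C_1 ≅ Z^21, C_2 ≅ Z^14.

∂_1: C_1 → C_0 is given by ∂[p,q] = [q] − [p]. For instance
  ∂[v_1,v_6] = [v_6] − [v_1].
The resulting 7×21 matrix has rank 6, and its Smith normal form has invariant factors (1,1,1,1,1,1).

The boundary map ∂_2: C_2 → C_1 sends each 2-simplex [p,q,r] to [q,r] − [p,r] + [p,q]. For instance
  ∂[v_1,v_3,v_4] = [v_3,v_4] − [v_1,v_4] + [v_1,v_3],
  ∂[v_1,v_4,v_6] = [v_4,v_6] − [v_1,v_6] + [v_1,v_4].
As a 21×14 matrix over Z this has rank 13, with invariant factors (1,1,1,1,1,1,1,1,1,1,1,1,1).

Now H_k = ker ∂_k / im ∂_{k+1}, so:

  H_2: rank ker ∂_2 − rank ∂_3 = (14 − 13) − 0 = 1, and there is no ∂_3, so H_2 ≅ Z.

H_2 ≅ Z.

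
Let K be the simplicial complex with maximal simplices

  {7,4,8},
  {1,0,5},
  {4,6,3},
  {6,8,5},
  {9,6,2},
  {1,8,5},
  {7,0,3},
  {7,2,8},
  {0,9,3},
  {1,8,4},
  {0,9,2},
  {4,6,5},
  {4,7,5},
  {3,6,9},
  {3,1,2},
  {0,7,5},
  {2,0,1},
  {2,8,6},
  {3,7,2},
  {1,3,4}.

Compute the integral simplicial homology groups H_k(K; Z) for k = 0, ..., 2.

Order the vertices as 0 < 1 < 2 < 3 < 4 < 5 < 6 < 7 < 8 < 9. Listing each simplex with vertices in this order, K has dimension 2 with simplices:

  0-simplices (10): [0], [1], [2], [3], [4], [5], [6], [7], [8], [9]
  1-simplices (30): (30 of them)
  2-simplices (20): (20 of them)

Hence C_0 ≅ Z^10, C_1 ≅ Z^30, C_2 ≅ Z^20.

Boundary ∂_1: C_1 → C_0 maps an edge to its endpoints' difference, ∂[p,q] = q − p. For instance
  ∂[5,7] = [7] − [5].
As a 10×30 matrix over Z this has rank 9, with invariant factors (1,1,1,1,1,1,1,1,1).

The boundary map ∂_2: C_2 → C_1 sends each 2-simplex [p,q,r] to [q,r] − [p,r] + [p,q]. For instance
  ∂[1,2,3] = [2,3] − [1,3] + [1,2],
  ∂[3,4,6] = [4,6] − [3,6] + [3,4].
As a 30×20 matrix over Z this has rank 20, with invariant factors (1,1,1,1,1,1,1,1,1,1,1,1,1,1,1,1,1,1,1,2).

From H_k ≅ ker(∂_k) / im(∂_{k+1}) we obtain:

  H_0: rank C_0 − rank ∂_1 = 10 − 9 = 1, and the invariant factors of ∂_1 are all 1, so H_0 = Z.
  H_1: rank ker ∂_1 − rank ∂_2 = (30 − 9) − 20 = 1, and ∂_2 has invariant factor 2 > 1, so H_1 = Z ⊕ Z/2.
  H_2: rank ker ∂_2 − rank ∂_3 = (20 − 20) − 0 = 0, and there is no ∂_3, so H_2 = 0.

As a check, the Euler characteristic is 10 − 30 + 20 = 0, which agrees with 1 − 1 + 0 = 0.
(K is a triangulation of the Klein bottle.)

H_0 = Z,  H_1 = Z ⊕ Z/2,  H_2 = 0.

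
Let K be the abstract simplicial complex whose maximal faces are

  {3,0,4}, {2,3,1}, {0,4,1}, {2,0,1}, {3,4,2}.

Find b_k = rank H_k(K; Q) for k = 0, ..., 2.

Fix the vertex order 0 < 1 < 2 < 3 < 4 and write every simplex with vertices in increasing order. Then dim K = 2 and the simplices of K are:

  0-simplices (5): [0], [1], [2], [3], [4]
  1-simplices (10): [0,1], [0,2], [0,3], [0,4], [1,2], [1,3], [1,4], [2,3], [2,4], [3,4]
  2-simplices (5): [0,1,2], [0,1,4], [0,3,4], [1,2,3], [2,3,4]

so the chain groups are C_0 ≅ Z^5, C_1 ≅ Z^10, C_2 ≅ Z^5.

The boundary map ∂_1: C_1 → C_0 is given by ∂[p,q] = [q] − [p]. For instance
  ∂[0,3] = [3] − [0].
This gives a 5×10 integer matrix of rank 4; reducing to Smith normal form yields diagonal entries (1,1,1,1).

∂_2: C_2 → C_1 maps a triangle to the signed sum of its edges. For instance
  ∂[2,3,4] = [3,4] − [2,4] + [2,3],
  ∂[1,2,3] = [2,3] − [1,3] + [1,2].
This gives a 10×5 integer matrix of rank 5; reducing to Smith normal form yields diagonal entries (1,1,1,1,1).

Computing H_k = (kernel of ∂_k) / (image of ∂_{k+1}):

  H_0: rank C_0 − rank ∂_1 = 5 − 4 = 1, and the invariant factors of ∂_1 are all 1, so H_0 = Z.
  H_1: rank ker ∂_1 − rank ∂_2 = (10 − 4) − 5 = 1, and the invariant factors of ∂_2 are all 1, so H_1 = Z.
  H_2: rank ker ∂_2 − rank ∂_3 = (5 − 5) − 0 = 0, and there is no ∂_3, so H_2 = 0.

As a check, the Euler characteristic is 5 − 10 + 5 = 0, which agrees with 1 − 1 + 0 = 0.

Hence the Betti numbers are b_0 = 1, b_1 = 1, b_2 = 0.

b_0 = 1, b_1 = 1, b_2 = 0.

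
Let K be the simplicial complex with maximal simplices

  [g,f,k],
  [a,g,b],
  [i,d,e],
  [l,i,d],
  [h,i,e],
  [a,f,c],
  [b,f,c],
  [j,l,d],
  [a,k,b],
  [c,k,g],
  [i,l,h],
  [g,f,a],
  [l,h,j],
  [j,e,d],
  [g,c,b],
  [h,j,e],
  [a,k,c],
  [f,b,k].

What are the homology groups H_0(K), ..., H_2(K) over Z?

H_0 = Z^2,  H_1 = Z/2,  H_2 = Z.

Take the total order a < b < c < d < e < f < g < h < i < j < k < l on the vertex set. Then K (dimension 2) consists of the simplices:

  0-simplices (12): a, b, c, d, e, f, g, h, i, j, k, l
  1-simplices (27): ab, ac, af, ag, ak, bc, bf, bg, bk, cf, cg, ck, de, di, dj, dl, eh, ei, ej, fg, fk, gk, hi, hj, hl, il, jl
  2-simplices (18): abg, abk, acf, ack, afg, bcf, bcg, bfk, cgk, dei, dej, dil, djl, ehi, ehj, fgk, hil, hjl

giving chain groups C_0 ≅ Z^12, C_1 ≅ Z^27, C_2 ≅ Z^18.

∂_1: C_1 → C_0 sends each edge [p,q] (with p < q) to q − p. For instance
  ∂bc = c − b.
This gives a 12×27 integer matrix of rank 10; reducing to Smith normal form yields diagonal entries (1,1,1,1,1,1,1,1,1,1).

The boundary map ∂_2: C_2 → C_1 acts by ∂[p,q,r] = [q,r] − [p,r] + [p,q]. For instance
  ∂fgk = gk − fk + fg,
  ∂dej = ej − dj + de.
The resulting 27×18 matrix has rank 17, and its Smith normal form has invariant factors (1,1,1,1,1,1,1,1,1,1,1,1,1,1,1,1,2).

From H_k ≅ ker(∂_k) / im(∂_{k+1}) we obtain:

  H_0: rank C_0 − rank ∂_1 = 12 − 10 = 2, and the invariant factors of ∂_1 are all 1, so H_0 = Z^2.
  H_1: rank ker ∂_1 − rank ∂_2 = (27 − 10) − 17 = 0, and ∂_2 has invariant factor 2 > 1, so H_1 = Z/2.
  H_2: rank ker ∂_2 − rank ∂_3 = (18 − 17) − 0 = 1, and there is no ∂_3, so H_2 = Z.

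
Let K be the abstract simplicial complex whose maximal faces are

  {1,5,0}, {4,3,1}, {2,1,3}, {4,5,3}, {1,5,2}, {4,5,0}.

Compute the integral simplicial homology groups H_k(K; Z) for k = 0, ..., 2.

H_0 = Z,  H_1 = Z,  H_2 = 0.

Fix the vertex order 0 < 1 < 2 < 3 < 4 < 5 and write every simplex with vertices in increasing order. Then dim K = 2 and the simplices of K are:

  0-simplices (6): [0], [1], [2], [3], [4], [5]
  1-simplices (12): [0,1], [0,4], [0,5], [1,2], [1,3], [1,4], [1,5], [2,3], [2,5], [3,4], [3,5], [4,5]
  2-simplices (6): [0,1,5], [0,4,5], [1,2,3], [1,2,5], [1,3,4], [3,4,5]

Hence C_0 ≅ Z^6, C_1 ≅ Z^12, C_2 ≅ Z^6.

∂_1: C_1 → C_0 maps an edge to its endpoints' difference, ∂[p,q] = q − p. For instance
  ∂[1,2] = [2] − [1].
This gives a 6×12 integer matrix of rank 5; reducing to Smith normal form yields diagonal entries (1,1,1,1,1).

Boundary ∂_2: C_2 → C_1 acts by ∂[p,q,r] = [q,r] − [p,r] + [p,q]. For instance
  ∂[1,3,4] = [3,4] − [1,4] + [1,3],
  ∂[0,4,5] = [4,5] − [0,5] + [0,4].
As a 12×6 matrix over Z this has rank 6, with invariant factors (1,1,1,1,1,1).

Now H_k = ker ∂_k / im ∂_{k+1}, so:

  H_0: rank C_0 − rank ∂_1 = 6 − 5 = 1, and the invariant factors of ∂_1 are all 1, so H_0 = Z.
  H_1: rank ker ∂_1 − rank ∂_2 = (12 − 5) − 6 = 1, and the invariant factors of ∂_2 are all 1, so H_1 = Z.
  H_2: rank ker ∂_2 − rank ∂_3 = (6 − 6) − 0 = 0, and there is no ∂_3, so H_2 = 0.

As a check, the Euler characteristic is 6 − 12 + 6 = 0, which agrees with 1 − 1 + 0 = 0.
(K is a triangulation of the cylinder S^1 x I.)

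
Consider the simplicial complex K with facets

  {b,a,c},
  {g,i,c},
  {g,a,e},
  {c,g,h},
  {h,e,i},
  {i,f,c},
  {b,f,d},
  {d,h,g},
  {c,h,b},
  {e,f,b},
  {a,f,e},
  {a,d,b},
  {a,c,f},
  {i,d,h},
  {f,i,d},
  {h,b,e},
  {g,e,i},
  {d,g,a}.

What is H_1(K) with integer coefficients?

H_1 = Z ⊕ Z/2Z.

Order the vertices as a < b < c < d < e < f < g < h < i. Listing each simplex with vertices in this order, K has dimension 2 with simplices:

  0-simplices (9): a, b, c, d, e, f, g, h, i
  1-simplices (27): ab, ac, ad, ae, af, ag, bc, bd, be, bf, bh, cf, cg, ch, ci, df, dg, dh, di, ef, eg, eh, ei, fi, gh, gi, hi
  2-simplices (18): abc, abd, acf, adg, aef, aeg, bch, bdf, bef, beh, cfi, cgh, cgi, dfi, dgh, dhi, egi, ehi

so the chain groups are C_0 ≅ Z^9, C_1 ≅ Z^27, C_2 ≅ Z^18.

∂_1: C_1 → C_0 maps an edge to its endpoints' difference, ∂[p,q] = q − p. For instance
  ∂af = f − a.
As a 9×27 matrix over Z this has rank 8, with invariant factors (1,1,1,1,1,1,1,1).

∂_2: C_2 → C_1 sends each 2-simplex [p,q,r] to [q,r] − [p,r] + [p,q]. For instance
  ∂bch = ch − bh + bc,
  ∂bdf = df − bf + bd.
This gives a 27×18 integer matrix of rank 18; reducing to Smith normal form yields diagonal entries (1,1,1,1,1,1,1,1,1,1,1,1,1,1,1,1,1,2).

Computing H_k = (kernel of ∂_k) / (image of ∂_{k+1}):

  H_1: rank ker ∂_1 − rank ∂_2 = (27 − 8) − 18 = 1, and ∂_2 has invariant factor 2 > 1, so H_1 ≅ Z ⊕ Z/2Z.

(K is a triangulation of the Klein bottle.)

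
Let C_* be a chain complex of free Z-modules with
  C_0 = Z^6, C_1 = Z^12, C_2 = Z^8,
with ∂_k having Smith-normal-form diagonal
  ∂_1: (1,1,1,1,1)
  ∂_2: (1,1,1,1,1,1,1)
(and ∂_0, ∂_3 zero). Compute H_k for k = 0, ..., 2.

H_0: b_0 = 6 − 0 − 5 = 1; torsion from ∂_1 factors > 1: none. So H_0 = Z.
H_1: b_1 = 12 − 5 − 7 = 0; torsion from ∂_2 factors > 1: none. So H_1 = 0.
H_2: b_2 = 8 − 7 − 0 = 1; torsion from ∂_3 factors > 1: none. So H_2 = Z.

H_0 = Z,  H_1 = 0,  H_2 = Z.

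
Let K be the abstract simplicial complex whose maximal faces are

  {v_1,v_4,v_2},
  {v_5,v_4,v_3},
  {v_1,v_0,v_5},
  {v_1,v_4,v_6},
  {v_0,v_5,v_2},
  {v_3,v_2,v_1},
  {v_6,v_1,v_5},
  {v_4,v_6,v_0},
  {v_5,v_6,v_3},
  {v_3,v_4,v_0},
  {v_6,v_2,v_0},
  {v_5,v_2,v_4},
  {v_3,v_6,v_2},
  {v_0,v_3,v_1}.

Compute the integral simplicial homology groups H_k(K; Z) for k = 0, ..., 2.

H_0 = Z,  H_1 = Z^2,  H_2 = Z.

Fix the vertex order v_0 < v_1 < v_2 < v_3 < v_4 < v_5 < v_6 and write every simplex with vertices in increasing order. Then dim K = 2 and the simplices of K are:

  0-simplices (7): [v_0], [v_1], [v_2], [v_3], [v_4], [v_5], [v_6]
  1-simplices (21): (21 of them)
  2-simplices (14): (14 of them)

giving chain groups C_0 ≅ Z^7, C_1 ≅ Z^21, C_2 ≅ Z^14.

Boundary ∂_1: C_1 → C_0 is given by ∂[p,q] = [q] − [p]. For instance
  ∂[v_0,v_1] = [v_1] − [v_0].
As a 7×21 matrix over Z this has rank 6, with invariant factors (1,1,1,1,1,1).

Boundary ∂_2: C_2 → C_1 maps a triangle to the signed sum of its edges. For instance
  ∂[v_2,v_4,v_5] = [v_4,v_5] − [v_2,v_5] + [v_2,v_4],
  ∂[v_0,v_1,v_5] = [v_1,v_5] − [v_0,v_5] + [v_0,v_1].
This gives a 21×14 integer matrix of rank 13; reducing to Smith normal form yields diagonal entries (1,1,1,1,1,1,1,1,1,1,1,1,1).

Now H_k = ker ∂_k / im ∂_{k+1}, so:

  H_0: rank C_0 − rank ∂_1 = 7 − 6 = 1, and the invariant factors of ∂_1 are all 1, so H_0 ≅ Z.
  H_1: rank ker ∂_1 − rank ∂_2 = (21 − 6) − 13 = 2, and the invariant factors of ∂_2 are all 1, so H_1 ≅ Z^2.
  H_2: rank ker ∂_2 − rank ∂_3 = (14 − 13) − 0 = 1, and there is no ∂_3, so H_2 ≅ Z.

As a check, the Euler characteristic is 7 − 21 + 14 = 0, which agrees with 1 − 2 + 1 = 0.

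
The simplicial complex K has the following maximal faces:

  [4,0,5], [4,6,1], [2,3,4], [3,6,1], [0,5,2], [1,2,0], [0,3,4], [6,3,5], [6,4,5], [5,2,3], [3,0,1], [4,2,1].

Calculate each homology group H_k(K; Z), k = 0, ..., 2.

Order the vertices as 0 < 1 < 2 < 3 < 4 < 5 < 6. Listing each simplex with vertices in this order, K has dimension 2 with simplices:

  0-simplices (7): [0], [1], [2], [3], [4], [5], [6]
  1-simplices (18): [0,1], [0,2], [0,3], [0,4], [0,5], [1,2], [1,3], [1,4], [1,6], [2,3], [2,4], [2,5], [3,4], [3,5], [3,6], [4,5], [4,6], [5,6]
  2-simplices (12): [0,1,2], [0,1,3], [0,2,5], [0,3,4], [0,4,5], [1,2,4], [1,3,6], [1,4,6], [2,3,4], [2,3,5], [3,5,6], [4,5,6]

so the chain groups are C_0 ≅ Z^7, C_1 ≅ Z^18, C_2 ≅ Z^12.

∂_1: C_1 → C_0 sends each edge [p,q] (with p < q) to q − p.
This gives a 7×18 integer matrix of rank 6; reducing to Smith normal form yields diagonal entries (1,1,1,1,1,1).

The boundary map ∂_2: C_2 → C_1 maps a triangle to the signed sum of its edges. For instance
  ∂[1,2,4] = [2,4] − [1,4] + [1,2],
  ∂[1,3,6] = [3,6] − [1,6] + [1,3].
The 18×12 boundary matrix has rank 12 and Smith normal form diag(1,1,1,1,1,1,1,1,1,1,1,2).

Reading off H_k = ker ∂_k / im ∂_{k+1}:

  H_0: rank C_0 − rank ∂_1 = 7 − 6 = 1, and the invariant factors of ∂_1 are all 1, so H_0 ≅ Z.
  H_1: rank ker ∂_1 − rank ∂_2 = (18 − 6) − 12 = 0, and ∂_2 has invariant factor 2 > 1, so H_1 ≅ Z/2.
  H_2: rank ker ∂_2 − rank ∂_3 = (12 − 12) − 0 = 0, and there is no ∂_3, so H_2 ≅ 0.

As a check, the Euler characteristic is 7 − 18 + 12 = 1, which agrees with 1 − 0 + 0 = 1.

H_0 = Z,  H_1 = Z/2,  H_2 = 0.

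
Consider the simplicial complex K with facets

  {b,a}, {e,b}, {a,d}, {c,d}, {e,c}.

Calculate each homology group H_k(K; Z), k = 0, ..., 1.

H_0 ≅ Z,  H_1 ≅ Z.

Fix the vertex order a < b < c < d < e and write every simplex with vertices in increasing order. Then dim K = 1 and the simplices of K are:

  0-simplices (5): a, b, c, d, e
  1-simplices (5): ab, ad, be, cd, ce

giving chain groups C_0 ≅ Z^5, C_1 ≅ Z^5.

Boundary ∂_1: C_1 → C_0 maps an edge to its endpoints' difference, ∂[p,q] = q − p. For instance
  ∂ce = e − c.
As a 5×5 matrix over Z this has rank 4, with invariant factors (1,1,1,1).

Computing H_k = (kernel of ∂_k) / (image of ∂_{k+1}):

  H_0: rank C_0 − rank ∂_1 = 5 − 4 = 1, and the invariant factors of ∂_1 are all 1, so H_0 ≅ Z.
  H_1: rank ker ∂_1 − rank ∂_2 = (5 − 4) − 0 = 1, and there is no ∂_2, so H_1 ≅ Z.

As a check, the Euler characteristic is 5 − 5 = 0, which agrees with 1 − 1 = 0.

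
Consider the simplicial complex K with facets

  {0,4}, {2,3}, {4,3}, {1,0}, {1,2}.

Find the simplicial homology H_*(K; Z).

H_0 = Z,  H_1 = Z.

Fix the vertex order 0 < 1 < 2 < 3 < 4 and write every simplex with vertices in increasing order. Then dim K = 1 and the simplices of K are:

  0-simplices (5): [0], [1], [2], [3], [4]
  1-simplices (5): [0,1], [0,4], [1,2], [2,3], [3,4]

so the chain groups are C_0 ≅ Z^5, C_1 ≅ Z^5.

∂_1: C_1 → C_0 maps an edge to its endpoints' difference, ∂[p,q] = q − p.
The resulting 5×5 matrix has rank 4, and its Smith normal form has invariant factors (1,1,1,1).

Now H_k = ker ∂_k / im ∂_{k+1}, so:

  H_0: rank C_0 − rank ∂_1 = 5 − 4 = 1, and the invariant factors of ∂_1 are all 1, so H_0 = Z.
  H_1: rank ker ∂_1 − rank ∂_2 = (5 − 4) − 0 = 1, and there is no ∂_2, so H_1 = Z.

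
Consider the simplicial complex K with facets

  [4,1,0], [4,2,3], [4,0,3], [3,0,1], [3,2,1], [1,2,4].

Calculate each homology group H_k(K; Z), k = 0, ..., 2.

H_0 = Z,  H_1 = 0,  H_2 = Z.

Order the vertices as 0 < 1 < 2 < 3 < 4. Listing each simplex with vertices in this order, K has dimension 2 with simplices:

  0-simplices (5): [0], [1], [2], [3], [4]
  1-simplices (9): [0,1], [0,3], [0,4], [1,2], [1,3], [1,4], [2,3], [2,4], [3,4]
  2-simplices (6): [0,1,3], [0,1,4], [0,3,4], [1,2,3], [1,2,4], [2,3,4]

Hence C_0 ≅ Z^5, C_1 ≅ Z^9, C_2 ≅ Z^6.

Boundary ∂_1: C_1 → C_0 is given by ∂[p,q] = [q] − [p].
As a 5×9 matrix over Z this has rank 4, with invariant factors (1,1,1,1).

The boundary map ∂_2: C_2 → C_1 maps a triangle to the signed sum of its edges. For instance
  ∂[1,2,3] = [2,3] − [1,3] + [1,2],
  ∂[1,2,4] = [2,4] − [1,4] + [1,2].
As a 9×6 matrix over Z this has rank 5, with invariant factors (1,1,1,1,1).

Now H_k = ker ∂_k / im ∂_{k+1}, so:

  H_0: rank C_0 − rank ∂_1 = 5 − 4 = 1, and the invariant factors of ∂_1 are all 1, so H_0 = Z.
  H_1: rank ker ∂_1 − rank ∂_2 = (9 − 4) − 5 = 0, and the invariant factors of ∂_2 are all 1, so H_1 = 0.
  H_2: rank ker ∂_2 − rank ∂_3 = (6 − 5) − 0 = 1, and there is no ∂_3, so H_2 = Z.

As a check, the Euler characteristic is 5 − 9 + 6 = 2, which agrees with 1 − 0 + 1 = 2.
(K is a triangulation of the 2-sphere S^2.)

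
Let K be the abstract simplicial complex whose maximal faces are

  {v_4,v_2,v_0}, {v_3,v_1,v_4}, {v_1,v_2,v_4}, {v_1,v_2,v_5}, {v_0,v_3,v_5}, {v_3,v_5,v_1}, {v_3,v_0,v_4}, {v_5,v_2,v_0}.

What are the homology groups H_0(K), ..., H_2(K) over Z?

H_0 ≅ Z,  H_1 = 0,  H_2 ≅ Z.

Take the total order v_0 < v_1 < v_2 < v_3 < v_4 < v_5 on the vertex set. Then K (dimension 2) consists of the simplices:

  0-simplices (6): [v_0], [v_1], [v_2], [v_3], [v_4], [v_5]
  1-simplices (12): [v_0,v_2], [v_0,v_3], [v_0,v_4], [v_0,v_5], [v_1,v_2], [v_1,v_3], [v_1,v_4], [v_1,v_5], [v_2,v_4], [v_2,v_5], [v_3,v_4], [v_3,v_5]
  2-simplices (8): [v_0,v_2,v_4], [v_0,v_2,v_5], [v_0,v_3,v_4], [v_0,v_3,v_5], [v_1,v_2,v_4], [v_1,v_2,v_5], [v_1,v_3,v_4], [v_1,v_3,v_5]

Hence C_0 ≅ Z^6, C_1 ≅ Z^12, C_2 ≅ Z^8.

The boundary map ∂_1: C_1 → C_0 maps an edge to its endpoints' difference, ∂[p,q] = q − p.
This gives a 6×12 integer matrix of rank 5; reducing to Smith normal form yields diagonal entries (1,1,1,1,1).

Boundary ∂_2: C_2 → C_1 acts by ∂[p,q,r] = [q,r] − [p,r] + [p,q]. For instance
  ∂[v_1,v_2,v_5] = [v_2,v_5] − [v_1,v_5] + [v_1,v_2],
  ∂[v_0,v_2,v_4] = [v_2,v_4] − [v_0,v_4] + [v_0,v_2].
As a 12×8 matrix over Z this has rank 7, with invariant factors (1,1,1,1,1,1,1).

Reading off H_k = ker ∂_k / im ∂_{k+1}:

  H_0: rank C_0 − rank ∂_1 = 6 − 5 = 1, and the invariant factors of ∂_1 are all 1, so H_0 ≅ Z.
  H_1: rank ker ∂_1 − rank ∂_2 = (12 − 5) − 7 = 0, and the invariant factors of ∂_2 are all 1, so H_1 ≅ 0.
  H_2: rank ker ∂_2 − rank ∂_3 = (8 − 7) − 0 = 1, and there is no ∂_3, so H_2 ≅ Z.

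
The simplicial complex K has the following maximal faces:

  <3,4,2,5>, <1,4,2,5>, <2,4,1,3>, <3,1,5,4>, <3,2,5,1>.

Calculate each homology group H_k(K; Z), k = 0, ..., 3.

H_0 ≅ Z,  H_1 = 0,  H_2 = 0,  H_3 ≅ Z.

K has 5 vertices, 10 edges, 10 triangles, 5 3-simplices.
rank ∂_0 = 0, rank ∂_1 = 4 ⇒ b_0 = 5 − 0 − 4 = 1; all invariant factors of ∂_1 are 1 so no torsion. So H_0 = Z.
rank ∂_1 = 4, rank ∂_2 = 6 ⇒ b_1 = 10 − 4 − 6 = 0; all invariant factors of ∂_2 are 1 so no torsion. So H_1 = 0.
rank ∂_2 = 6, rank ∂_3 = 4 ⇒ b_2 = 10 − 6 − 4 = 0; all invariant factors of ∂_3 are 1 so no torsion. So H_2 = 0.
rank ∂_3 = 4, rank ∂_4 = 0 ⇒ b_3 = 5 − 4 − 0 = 1. So H_3 = Z.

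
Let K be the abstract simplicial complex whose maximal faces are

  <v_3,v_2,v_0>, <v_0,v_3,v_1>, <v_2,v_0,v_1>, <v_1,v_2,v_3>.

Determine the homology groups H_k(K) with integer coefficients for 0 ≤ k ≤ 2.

H_0 ≅ Z,  H_1 = 0,  H_2 ≅ Z.

We work with the vertex ordering v_0 < v_1 < v_2 < v_3. The simplices of K, each written with vertices in increasing order, are:

  0-simplices (4): [v_0], [v_1], [v_2], [v_3]
  1-simplices (6): [v_0,v_1], [v_0,v_2], [v_0,v_3], [v_1,v_2], [v_1,v_3], [v_2,v_3]
  2-simplices (4): [v_0,v_1,v_2], [v_0,v_1,v_3], [v_0,v_2,v_3], [v_1,v_2,v_3]

giving chain groups C_0 ≅ Z^4, C_1 ≅ Z^6, C_2 ≅ Z^4.

The boundary map ∂_1: C_1 → C_0 maps an edge to its endpoints' difference, ∂[p,q] = q − p. For instance
  ∂[v_1,v_3] = [v_3] − [v_1].
The 4×6 boundary matrix has rank 3 and Smith normal form diag(1,1,1).

∂_2: C_2 → C_1 maps a triangle to the signed sum of its edges. For instance
  ∂[v_0,v_2,v_3] = [v_2,v_3] − [v_0,v_3] + [v_0,v_2],
  ∂[v_0,v_1,v_2] = [v_1,v_2] − [v_0,v_2] + [v_0,v_1].
As a 6×4 matrix over Z this has rank 3, with invariant factors (1,1,1).

Computing H_k = (kernel of ∂_k) / (image of ∂_{k+1}):

  H_0: rank C_0 − rank ∂_1 = 4 − 3 = 1, and the invariant factors of ∂_1 are all 1, so H_0 = Z.
  H_1: rank ker ∂_1 − rank ∂_2 = (6 − 3) − 3 = 0, and the invariant factors of ∂_2 are all 1, so H_1 = 0.
  H_2: rank ker ∂_2 − rank ∂_3 = (4 − 3) − 0 = 1, and there is no ∂_3, so H_2 = Z.

As a check, the Euler characteristic is 4 − 6 + 4 = 2, which agrees with 1 − 0 + 1 = 2.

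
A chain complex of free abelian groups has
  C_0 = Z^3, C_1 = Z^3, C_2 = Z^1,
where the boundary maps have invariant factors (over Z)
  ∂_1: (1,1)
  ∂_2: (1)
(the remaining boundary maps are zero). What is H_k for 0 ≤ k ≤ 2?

H_0 = Z,  H_1 = 0,  H_2 = 0.

H_0: b_0 = 3 − 0 − 2 = 1; torsion from ∂_1 factors > 1: none. So H_0 = Z.
H_1: b_1 = 3 − 2 − 1 = 0; torsion from ∂_2 factors > 1: none. So H_1 = 0.
H_2: b_2 = 1 − 1 − 0 = 0; torsion from ∂_3 factors > 1: none. So H_2 = 0.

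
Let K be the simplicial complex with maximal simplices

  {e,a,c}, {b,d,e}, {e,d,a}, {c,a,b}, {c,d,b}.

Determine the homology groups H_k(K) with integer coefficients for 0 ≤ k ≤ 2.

Order the vertices as a < b < c < d < e. Listing each simplex with vertices in this order, K has dimension 2 with simplices:

  0-simplices (5): a, b, c, d, e
  1-simplices (10): ab, ac, ad, ae, bc, bd, be, cd, ce, de
  2-simplices (5): abc, ace, ade, bcd, bde

so the chain groups are C_0 ≅ Z^5, C_1 ≅ Z^10, C_2 ≅ Z^5.

Boundary ∂_1: C_1 → C_0 is given by ∂[p,q] = [q] − [p].
This gives a 5×10 integer matrix of rank 4; reducing to Smith normal form yields diagonal entries (1,1,1,1).

Boundary ∂_2: C_2 → C_1 maps a triangle to the signed sum of its edges. For instance
  ∂bde = de − be + bd,
  ∂ade = de − ae + ad.
The 10×5 boundary matrix has rank 5 and Smith normal form diag(1,1,1,1,1).

Computing H_k = (kernel of ∂_k) / (image of ∂_{k+1}):

  H_0: rank C_0 − rank ∂_1 = 5 − 4 = 1, and the invariant factors of ∂_1 are all 1, so H_0 = Z.
  H_1: rank ker ∂_1 − rank ∂_2 = (10 − 4) − 5 = 1, and the invariant factors of ∂_2 are all 1, so H_1 = Z.
  H_2: rank ker ∂_2 − rank ∂_3 = (5 − 5) − 0 = 0, and there is no ∂_3, so H_2 = 0.

(K is a triangulation of the Möbius band.)

H_0 = Z,  H_1 = Z,  H_2 = 0.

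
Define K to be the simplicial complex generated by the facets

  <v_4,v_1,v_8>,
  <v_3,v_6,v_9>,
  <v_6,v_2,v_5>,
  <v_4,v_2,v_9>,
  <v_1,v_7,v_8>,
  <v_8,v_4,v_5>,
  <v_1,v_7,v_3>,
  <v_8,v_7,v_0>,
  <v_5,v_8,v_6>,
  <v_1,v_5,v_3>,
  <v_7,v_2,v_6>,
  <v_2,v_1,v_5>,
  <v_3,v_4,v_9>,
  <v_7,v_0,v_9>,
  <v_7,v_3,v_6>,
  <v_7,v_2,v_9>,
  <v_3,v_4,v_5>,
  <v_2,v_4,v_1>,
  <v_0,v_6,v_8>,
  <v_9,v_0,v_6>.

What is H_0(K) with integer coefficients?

H_0 ≅ Z.

K has 10 vertices, 30 edges, 20 triangles.
rank ∂_0 = 0, rank ∂_1 = 9 ⇒ b_0 = 10 − 0 − 9 = 1; all invariant factors of ∂_1 are 1 so no torsion. So H_0 ≅ Z.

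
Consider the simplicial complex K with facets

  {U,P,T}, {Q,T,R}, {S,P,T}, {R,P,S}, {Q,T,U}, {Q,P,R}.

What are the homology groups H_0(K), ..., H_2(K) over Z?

H_0 = Z,  H_1 = Z,  H_2 = 0.

K has 6 vertices, 12 edges, 6 triangles.
rank ∂_0 = 0, rank ∂_1 = 5 ⇒ b_0 = 6 − 0 − 5 = 1; all invariant factors of ∂_1 are 1 so no torsion. So H_0 = Z.
rank ∂_1 = 5, rank ∂_2 = 6 ⇒ b_1 = 12 − 5 − 6 = 1; all invariant factors of ∂_2 are 1 so no torsion. So H_1 = Z.
rank ∂_2 = 6, rank ∂_3 = 0 ⇒ b_2 = 6 − 6 − 0 = 0. So H_2 = 0.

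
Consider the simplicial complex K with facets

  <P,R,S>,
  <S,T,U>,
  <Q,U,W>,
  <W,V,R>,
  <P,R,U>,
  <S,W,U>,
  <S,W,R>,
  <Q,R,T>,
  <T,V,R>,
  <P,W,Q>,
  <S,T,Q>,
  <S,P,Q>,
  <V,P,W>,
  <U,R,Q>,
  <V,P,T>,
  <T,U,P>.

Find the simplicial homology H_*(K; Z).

We work with the vertex ordering P < Q < R < S < T < U < V < W. The simplices of K, each written with vertices in increasing order, are:

  0-simplices (8): P, Q, R, S, T, U, V, W
  1-simplices (24): PQ, PR, PS, PT, PU, PV, PW, QR, QS, QT, QU, QW, RS, RT, RU, RV, RW, ST, SU, SW, TU, TV, UW, VW
  2-simplices (16): PQS, PQW, PRS, PRU, PTU, PTV, PVW, QRT, QRU, QST, QUW, RSW, RTV, RVW, STU, SUW

so the chain groups are C_0 ≅ Z^8, C_1 ≅ Z^24, C_2 ≅ Z^16.

The boundary map ∂_1: C_1 → C_0 is given by ∂[p,q] = [q] − [p]. For instance
  ∂PT = T − P.
The resulting 8×24 matrix has rank 7, and its Smith normal form has invariant factors (1,1,1,1,1,1,1).

Boundary ∂_2: C_2 → C_1 maps a triangle to the signed sum of its edges. For instance
  ∂RSW = SW − RW + RS,
  ∂RVW = VW − RW + RV.
The resulting 24×16 matrix has rank 15, and its Smith normal form has invariant factors (1,1,1,1,1,1,1,1,1,1,1,1,1,1,1).

Now H_k = ker ∂_k / im ∂_{k+1}, so:

  H_0: rank C_0 − rank ∂_1 = 8 − 7 = 1, and the invariant factors of ∂_1 are all 1, so H_0 ≅ Z.
  H_1: rank ker ∂_1 − rank ∂_2 = (24 − 7) − 15 = 2, and the invariant factors of ∂_2 are all 1, so H_1 ≅ Z^2.
  H_2: rank ker ∂_2 − rank ∂_3 = (16 − 15) − 0 = 1, and there is no ∂_3, so H_2 ≅ Z.

H_0 ≅ Z,  H_1 ≅ Z^2,  H_2 ≅ Z.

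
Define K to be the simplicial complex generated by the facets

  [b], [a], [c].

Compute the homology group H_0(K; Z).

Order the vertices as a < b < c. Listing each simplex with vertices in this order, K has dimension 0 with simplices:

  0-simplices (3): a, b, c

giving chain groups C_0 ≅ Z^3.

Now H_k = ker ∂_k / im ∂_{k+1}, so:

  H_0: rank C_0 − rank ∂_1 = 3 − 0 = 3, and there is no ∂_1, so H_0 ≅ Z^3.

H_0 = Z^3.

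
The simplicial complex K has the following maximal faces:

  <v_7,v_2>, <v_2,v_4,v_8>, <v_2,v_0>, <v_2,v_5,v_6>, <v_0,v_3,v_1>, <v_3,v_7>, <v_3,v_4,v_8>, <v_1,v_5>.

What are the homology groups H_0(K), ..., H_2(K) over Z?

H_0 ≅ Z,  H_1 ≅ Z^3,  H_2 = 0.

Order the vertices as v_0 < v_1 < v_2 < v_3 < v_4 < v_5 < v_6 < v_7 < v_8. Listing each simplex with vertices in this order, K has dimension 2 with simplices:

  0-simplices (9): [v_0], [v_1], [v_2], [v_3], [v_4], [v_5], [v_6], [v_7], [v_8]
  1-simplices (15): (15 of them)
  2-simplices (4): [v_0,v_1,v_3], [v_2,v_4,v_8], [v_2,v_5,v_6], [v_3,v_4,v_8]

giving chain groups C_0 ≅ Z^9, C_1 ≅ Z^15, C_2 ≅ Z^4.

The boundary map ∂_1: C_1 → C_0 is given by ∂[p,q] = [q] − [p].
The 9×15 boundary matrix has rank 8 and Smith normal form diag(1,1,1,1,1,1,1,1).

Boundary ∂_2: C_2 → C_1 acts by ∂[p,q,r] = [q,r] − [p,r] + [p,q]. For instance
  ∂[v_2,v_5,v_6] = [v_5,v_6] − [v_2,v_6] + [v_2,v_5],
  ∂[v_2,v_4,v_8] = [v_4,v_8] − [v_2,v_8] + [v_2,v_4].
The resulting 15×4 matrix has rank 4, and its Smith normal form has invariant factors (1,1,1,1).

Reading off H_k = ker ∂_k / im ∂_{k+1}:

  H_0: rank C_0 − rank ∂_1 = 9 − 8 = 1, and the invariant factors of ∂_1 are all 1, so H_0 = Z.
  H_1: rank ker ∂_1 − rank ∂_2 = (15 − 8) − 4 = 3, and the invariant factors of ∂_2 are all 1, so H_1 = Z^3.
  H_2: rank ker ∂_2 − rank ∂_3 = (4 − 4) − 0 = 0, and there is no ∂_3, so H_2 = 0.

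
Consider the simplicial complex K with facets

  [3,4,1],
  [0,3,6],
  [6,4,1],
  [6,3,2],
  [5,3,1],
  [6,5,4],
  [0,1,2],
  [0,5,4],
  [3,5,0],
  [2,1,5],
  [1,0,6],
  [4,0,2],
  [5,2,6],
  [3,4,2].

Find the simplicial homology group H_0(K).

We work with the vertex ordering 0 < 1 < 2 < 3 < 4 < 5 < 6. The simplices of K, each written with vertices in increasing order, are:

  0-simplices (7): [0], [1], [2], [3], [4], [5], [6]
  1-simplices (21): [0,1], [0,2], [0,3], [0,4], [0,5], [0,6], [1,2], [1,3], [1,4], [1,5], [1,6], [2,3], [2,4], [2,5], [2,6], [3,4], [3,5], [3,6], [4,5], [4,6], [5,6]
  2-simplices (14): [0,1,2], [0,1,6], [0,2,4], [0,3,5], [0,3,6], [0,4,5], [1,2,5], [1,3,4], [1,3,5], [1,4,6], [2,3,4], [2,3,6], [2,5,6], [4,5,6]

giving chain groups C_0 ≅ Z^7, C_1 ≅ Z^21, C_2 ≅ Z^14.

Boundary ∂_1: C_1 → C_0 maps an edge to its endpoints' difference, ∂[p,q] = q − p. For instance
  ∂[2,6] = [6] − [2].
As a 7×21 matrix over Z this has rank 6, with invariant factors (1,1,1,1,1,1).

The boundary map ∂_2: C_2 → C_1 acts by ∂[p,q,r] = [q,r] − [p,r] + [p,q]. For instance
  ∂[0,4,5] = [4,5] − [0,5] + [0,4],
  ∂[0,2,4] = [2,4] − [0,4] + [0,2].
As a 21×14 matrix over Z this has rank 13, with invariant factors (1,1,1,1,1,1,1,1,1,1,1,1,1).

Reading off H_k = ker ∂_k / im ∂_{k+1}:

  H_0: rank C_0 − rank ∂_1 = 7 − 6 = 1, and the invariant factors of ∂_1 are all 1, so H_0 ≅ Z.

(K is a triangulation of the torus T^2.)

H_0 ≅ Z.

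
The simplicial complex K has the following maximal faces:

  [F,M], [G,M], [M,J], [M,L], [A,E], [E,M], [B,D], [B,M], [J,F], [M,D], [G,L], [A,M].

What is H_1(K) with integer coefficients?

Fix the vertex order A < B < D < E < F < G < J < L < M and write every simplex with vertices in increasing order. Then dim K = 1 and the simplices of K are:

  0-simplices (9): A, B, D, E, F, G, J, L, M
  1-simplices (12): AE, AM, BD, BM, DM, EM, FJ, FM, GL, GM, JM, LM

Hence C_0 ≅ Z^9, C_1 ≅ Z^12.

Boundary ∂_1: C_1 → C_0 sends each edge [p,q] (with p < q) to q − p. For instance
  ∂BD = D − B.
The resulting 9×12 matrix has rank 8, and its Smith normal form has invariant factors (1,1,1,1,1,1,1,1).

Reading off H_k = ker ∂_k / im ∂_{k+1}:

  H_1: rank ker ∂_1 − rank ∂_2 = (12 − 8) − 0 = 4, and there is no ∂_2, so H_1 = Z^4.

H_1 ≅ Z^4.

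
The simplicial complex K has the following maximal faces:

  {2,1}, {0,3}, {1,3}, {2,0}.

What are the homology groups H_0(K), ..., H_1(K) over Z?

H_0 ≅ Z,  H_1 ≅ Z.

We work with the vertex ordering 0 < 1 < 2 < 3. The simplices of K, each written with vertices in increasing order, are:

  0-simplices (4): [0], [1], [2], [3]
  1-simplices (4): [0,2], [0,3], [1,2], [1,3]

so the chain groups are C_0 ≅ Z^4, C_1 ≅ Z^4.

The boundary map ∂_1: C_1 → C_0 is given by ∂[p,q] = [q] − [p]. For instance
  ∂[1,3] = [3] − [1].
The resulting 4×4 matrix has rank 3, and its Smith normal form has invariant factors (1,1,1).

From H_k ≅ ker(∂_k) / im(∂_{k+1}) we obtain:

  H_0: rank C_0 − rank ∂_1 = 4 − 3 = 1, and the invariant factors of ∂_1 are all 1, so H_0 = Z.
  H_1: rank ker ∂_1 − rank ∂_2 = (4 − 3) − 0 = 1, and there is no ∂_2, so H_1 = Z.

(K is a triangulation of the circle S^1.)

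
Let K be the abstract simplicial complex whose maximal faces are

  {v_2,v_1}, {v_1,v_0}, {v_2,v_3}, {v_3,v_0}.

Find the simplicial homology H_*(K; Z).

H_0 ≅ Z,  H_1 ≅ Z.

Order the vertices as v_0 < v_1 < v_2 < v_3. Listing each simplex with vertices in this order, K has dimension 1 with simplices:

  0-simplices (4): [v_0], [v_1], [v_2], [v_3]
  1-simplices (4): [v_0,v_1], [v_0,v_3], [v_1,v_2], [v_2,v_3]

giving chain groups C_0 ≅ Z^4, C_1 ≅ Z^4.

The boundary map ∂_1: C_1 → C_0 is given by ∂[p,q] = [q] − [p].
The 4×4 boundary matrix has rank 3 and Smith normal form diag(1,1,1).

Now H_k = ker ∂_k / im ∂_{k+1}, so:

  H_0: rank C_0 − rank ∂_1 = 4 − 3 = 1, and the invariant factors of ∂_1 are all 1, so H_0 ≅ Z.
  H_1: rank ker ∂_1 − rank ∂_2 = (4 − 3) − 0 = 1, and there is no ∂_2, so H_1 ≅ Z.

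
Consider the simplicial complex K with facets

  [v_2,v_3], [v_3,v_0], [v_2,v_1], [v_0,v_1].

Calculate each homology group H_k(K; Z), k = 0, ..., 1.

H_0 = Z,  H_1 = Z.

Fix the vertex order v_0 < v_1 < v_2 < v_3 and write every simplex with vertices in increasing order. Then dim K = 1 and the simplices of K are:

  0-simplices (4): [v_0], [v_1], [v_2], [v_3]
  1-simplices (4): [v_0,v_1], [v_0,v_3], [v_1,v_2], [v_2,v_3]

giving chain groups C_0 ≅ Z^4, C_1 ≅ Z^4.

The boundary map ∂_1: C_1 → C_0 maps an edge to its endpoints' difference, ∂[p,q] = q − p.
This gives a 4×4 integer matrix of rank 3; reducing to Smith normal form yields diagonal entries (1,1,1).

Computing H_k = (kernel of ∂_k) / (image of ∂_{k+1}):

  H_0: rank C_0 − rank ∂_1 = 4 − 3 = 1, and the invariant factors of ∂_1 are all 1, so H_0 = Z.
  H_1: rank ker ∂_1 − rank ∂_2 = (4 − 3) − 0 = 1, and there is no ∂_2, so H_1 = Z.

As a check, the Euler characteristic is 4 − 4 = 0, which agrees with 1 − 1 = 0.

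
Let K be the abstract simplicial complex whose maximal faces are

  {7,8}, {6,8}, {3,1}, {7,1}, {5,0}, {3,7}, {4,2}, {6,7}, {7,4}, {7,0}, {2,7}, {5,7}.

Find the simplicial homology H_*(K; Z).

Take the total order 0 < 1 < 2 < 3 < 4 < 5 < 6 < 7 < 8 on the vertex set. Then K (dimension 1) consists of the simplices:

  0-simplices (9): [0], [1], [2], [3], [4], [5], [6], [7], [8]
  1-simplices (12): [0,5], [0,7], [1,3], [1,7], [2,4], [2,7], [3,7], [4,7], [5,7], [6,7], [6,8], [7,8]

Hence C_0 ≅ Z^9, C_1 ≅ Z^12.

The boundary map ∂_1: C_1 → C_0 maps an edge to its endpoints' difference, ∂[p,q] = q − p.
The 9×12 boundary matrix has rank 8 and Smith normal form diag(1,1,1,1,1,1,1,1).

From H_k ≅ ker(∂_k) / im(∂_{k+1}) we obtain:

  H_0: rank C_0 − rank ∂_1 = 9 − 8 = 1, and the invariant factors of ∂_1 are all 1, so H_0 = Z.
  H_1: rank ker ∂_1 − rank ∂_2 = (12 − 8) − 0 = 4, and there is no ∂_2, so H_1 = Z^4.

(K is a triangulation of a wedge of 4 circles.)

H_0 ≅ Z,  H_1 ≅ Z^4.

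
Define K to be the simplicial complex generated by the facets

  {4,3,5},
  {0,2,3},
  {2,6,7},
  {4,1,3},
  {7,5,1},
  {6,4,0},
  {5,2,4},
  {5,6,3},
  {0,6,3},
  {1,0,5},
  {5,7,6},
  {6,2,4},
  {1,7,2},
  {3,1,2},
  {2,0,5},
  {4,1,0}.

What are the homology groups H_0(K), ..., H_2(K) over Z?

Fix the vertex order 0 < 1 < 2 < 3 < 4 < 5 < 6 < 7 and write every simplex with vertices in increasing order. Then dim K = 2 and the simplices of K are:

  0-simplices (8): [0], [1], [2], [3], [4], [5], [6], [7]
  1-simplices (24): (24 of them)
  2-simplices (16): [0,1,4], [0,1,5], [0,2,3], [0,2,5], [0,3,6], [0,4,6], [1,2,3], [1,2,7], [1,3,4], [1,5,7], [2,4,5], [2,4,6], [2,6,7], [3,4,5], [3,5,6], [5,6,7]

Hence C_0 ≅ Z^8, C_1 ≅ Z^24, C_2 ≅ Z^16.

∂_1: C_1 → C_0 sends each edge [p,q] (with p < q) to q − p. For instance
  ∂[1,4] = [4] − [1].
As a 8×24 matrix over Z this has rank 7, with invariant factors (1,1,1,1,1,1,1).

∂_2: C_2 → C_1 sends each 2-simplex [p,q,r] to [q,r] − [p,r] + [p,q]. For instance
  ∂[0,3,6] = [3,6] − [0,6] + [0,3],
  ∂[3,5,6] = [5,6] − [3,6] + [3,5].
This gives a 24×16 integer matrix of rank 15; reducing to Smith normal form yields diagonal entries (1,1,1,1,1,1,1,1,1,1,1,1,1,1,1).

Now H_k = ker ∂_k / im ∂_{k+1}, so:

  H_0: rank C_0 − rank ∂_1 = 8 − 7 = 1, and the invariant factors of ∂_1 are all 1, so H_0 ≅ Z.
  H_1: rank ker ∂_1 − rank ∂_2 = (24 − 7) − 15 = 2, and the invariant factors of ∂_2 are all 1, so H_1 ≅ Z^2.
  H_2: rank ker ∂_2 − rank ∂_3 = (16 − 15) − 0 = 1, and there is no ∂_3, so H_2 ≅ Z.

H_0 = Z,  H_1 = Z^2,  H_2 = Z.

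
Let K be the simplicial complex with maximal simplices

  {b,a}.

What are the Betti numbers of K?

K has 2 vertices, 1 edge.
rank ∂_0 = 0, rank ∂_1 = 1 ⇒ b_0 = 2 − 0 − 1 = 1; all invariant factors of ∂_1 are 1 so no torsion. So H_0 ≅ Z.
rank ∂_1 = 1, rank ∂_2 = 0 ⇒ b_1 = 1 − 1 − 0 = 0. So H_1 ≅ 0.

b_0 = 1, b_1 = 0.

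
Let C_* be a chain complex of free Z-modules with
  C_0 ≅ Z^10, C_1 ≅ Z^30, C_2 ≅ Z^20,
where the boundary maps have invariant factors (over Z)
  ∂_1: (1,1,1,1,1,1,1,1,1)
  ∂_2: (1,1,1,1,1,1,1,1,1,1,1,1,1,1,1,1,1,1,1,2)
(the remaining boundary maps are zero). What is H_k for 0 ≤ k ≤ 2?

H_0: b_0 = 10 − 0 − 9 = 1; torsion from ∂_1 factors > 1: none. So H_0 ≅ Z.
H_1: b_1 = 30 − 9 − 20 = 1; torsion from ∂_2 factors > 1: [2]. So H_1 ≅ Z ⊕ Z/2.
H_2: b_2 = 20 − 20 − 0 = 0; torsion from ∂_3 factors > 1: none. So H_2 ≅ 0.

H_0 ≅ Z,  H_1 ≅ Z ⊕ Z/2,  H_2 = 0.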